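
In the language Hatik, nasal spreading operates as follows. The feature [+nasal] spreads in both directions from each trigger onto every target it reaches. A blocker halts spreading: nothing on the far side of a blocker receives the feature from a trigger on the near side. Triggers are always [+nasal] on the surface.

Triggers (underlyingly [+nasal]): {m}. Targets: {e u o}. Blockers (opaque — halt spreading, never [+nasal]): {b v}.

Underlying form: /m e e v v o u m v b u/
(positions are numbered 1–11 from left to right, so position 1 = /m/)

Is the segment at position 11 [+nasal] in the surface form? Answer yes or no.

From /m/ at 1 rightward: 2 /e/ → [+nasal]; 3 /e/ → [+nasal]; 4 /v/ blocks.
From /m/ at 1 leftward: word edge.
From /m/ at 8 rightward: 9 /v/ blocks.
From /m/ at 8 leftward: 7 /u/ → [+nasal]; 6 /o/ → [+nasal]; 5 /v/ blocks.
Target with no active source: position 11 stays [-nasal].
[+nasal] positions on the surface: 1 2 3 6 7 8.

no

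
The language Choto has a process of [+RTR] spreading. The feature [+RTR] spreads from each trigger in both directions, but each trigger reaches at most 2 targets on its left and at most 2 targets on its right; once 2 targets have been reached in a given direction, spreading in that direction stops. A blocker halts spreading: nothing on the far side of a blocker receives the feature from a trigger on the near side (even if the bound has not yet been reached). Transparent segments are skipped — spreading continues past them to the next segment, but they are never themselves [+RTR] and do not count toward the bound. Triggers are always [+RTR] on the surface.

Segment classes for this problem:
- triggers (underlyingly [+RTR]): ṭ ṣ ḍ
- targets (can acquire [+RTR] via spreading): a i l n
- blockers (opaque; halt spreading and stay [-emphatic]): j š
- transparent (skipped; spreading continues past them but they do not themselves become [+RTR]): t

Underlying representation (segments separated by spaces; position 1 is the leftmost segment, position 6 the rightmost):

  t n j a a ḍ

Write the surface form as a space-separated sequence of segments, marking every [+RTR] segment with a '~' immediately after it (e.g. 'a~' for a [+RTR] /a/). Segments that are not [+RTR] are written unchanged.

From /ḍ/ at 6 rightward: word edge.
From /ḍ/ at 6 leftward: 5 /a/ → [+RTR]; 4 /a/ → [+RTR]; bound reached.
Target with no active source: position 2 stays [-emphatic].
[+RTR] positions on the surface: 4 5 6.

t n j a~ a~ ḍ~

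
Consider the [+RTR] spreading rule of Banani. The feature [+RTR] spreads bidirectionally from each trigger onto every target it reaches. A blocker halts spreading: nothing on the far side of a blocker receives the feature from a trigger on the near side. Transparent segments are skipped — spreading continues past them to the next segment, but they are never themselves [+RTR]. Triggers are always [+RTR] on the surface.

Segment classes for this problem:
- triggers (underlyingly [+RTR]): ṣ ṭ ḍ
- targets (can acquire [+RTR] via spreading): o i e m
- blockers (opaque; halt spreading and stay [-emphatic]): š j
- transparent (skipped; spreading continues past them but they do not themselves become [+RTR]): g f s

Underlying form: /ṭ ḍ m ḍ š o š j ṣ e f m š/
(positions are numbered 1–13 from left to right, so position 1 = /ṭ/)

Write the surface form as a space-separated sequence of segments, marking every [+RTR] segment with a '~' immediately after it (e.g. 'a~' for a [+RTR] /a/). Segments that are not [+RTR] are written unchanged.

From /ṭ/ at 1 rightward: 2 /ḍ/ is itself a trigger — this domain ends here.
From /ṭ/ at 1 leftward: word edge.
From /ḍ/ at 2 rightward: 3 /m/ → [+RTR]; 4 /ḍ/ is itself a trigger — this domain ends here.
From /ḍ/ at 2 leftward: 1 /ṭ/ is itself a trigger — this domain ends here.
From /ḍ/ at 4 rightward: 5 /š/ blocks.
From /ḍ/ at 4 leftward: 3 /m/ → [+RTR]; 2 /ḍ/ is itself a trigger — this domain ends here.
From /ṣ/ at 9 rightward: 10 /e/ → [+RTR]; 11 /f/ transparent; 12 /m/ → [+RTR]; 13 /š/ blocks.
From /ṣ/ at 9 leftward: 8 /j/ blocks.
Target with no active source: position 6 stays [-emphatic].
[+RTR] positions on the surface: 1 2 3 4 9 10 12.

ṭ~ ḍ~ m~ ḍ~ š o š j ṣ~ e~ f m~ š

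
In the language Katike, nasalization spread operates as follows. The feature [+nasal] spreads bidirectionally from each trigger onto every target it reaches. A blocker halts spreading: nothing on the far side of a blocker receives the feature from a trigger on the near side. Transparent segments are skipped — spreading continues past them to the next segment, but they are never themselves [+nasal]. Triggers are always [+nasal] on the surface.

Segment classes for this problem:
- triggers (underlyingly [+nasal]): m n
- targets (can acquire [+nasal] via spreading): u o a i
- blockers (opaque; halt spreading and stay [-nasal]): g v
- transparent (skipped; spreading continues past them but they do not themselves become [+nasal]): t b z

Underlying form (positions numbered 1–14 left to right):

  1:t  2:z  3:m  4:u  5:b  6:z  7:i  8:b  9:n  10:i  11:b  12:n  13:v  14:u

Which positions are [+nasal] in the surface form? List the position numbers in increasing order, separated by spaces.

From /m/ at 3 rightward: 4 /u/ → [+nasal]; 5 /b/ transparent; 6 /z/ transparent; 7 /i/ → [+nasal]; 8 /b/ transparent; 9 /n/ is itself a trigger — this domain ends here.
From /m/ at 3 leftward: 2 /z/ transparent; 1 /t/ transparent; word edge.
From /n/ at 9 rightward: 10 /i/ → [+nasal]; 11 /b/ transparent; 12 /n/ is itself a trigger — this domain ends here.
From /n/ at 9 leftward: 8 /b/ transparent; 7 /i/ → [+nasal]; 6 /z/ transparent; 5 /b/ transparent; 4 /u/ → [+nasal]; 3 /m/ is itself a trigger — this domain ends here.
From /n/ at 12 rightward: 13 /v/ blocks.
From /n/ at 12 leftward: 11 /b/ transparent; 10 /i/ → [+nasal]; 9 /n/ is itself a trigger — this domain ends here.
Target with no active source: position 14 stays [-nasal].

3 4 7 9 10 12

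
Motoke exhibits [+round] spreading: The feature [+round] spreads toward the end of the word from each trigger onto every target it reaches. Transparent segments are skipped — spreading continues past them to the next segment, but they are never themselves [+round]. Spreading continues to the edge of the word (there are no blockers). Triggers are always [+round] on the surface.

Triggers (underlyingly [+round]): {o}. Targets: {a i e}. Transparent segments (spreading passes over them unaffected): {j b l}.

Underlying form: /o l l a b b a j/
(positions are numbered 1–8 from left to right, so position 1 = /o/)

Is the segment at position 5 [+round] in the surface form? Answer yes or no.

From /o/ at 1 rightward: 2 /l/ transparent; 3 /l/ transparent; 4 /a/ → [+round]; 5 /b/ transparent; 6 /b/ transparent; 7 /a/ → [+round]; 8 /j/ transparent; word edge.
[+round] positions on the surface: 1 4 7.

no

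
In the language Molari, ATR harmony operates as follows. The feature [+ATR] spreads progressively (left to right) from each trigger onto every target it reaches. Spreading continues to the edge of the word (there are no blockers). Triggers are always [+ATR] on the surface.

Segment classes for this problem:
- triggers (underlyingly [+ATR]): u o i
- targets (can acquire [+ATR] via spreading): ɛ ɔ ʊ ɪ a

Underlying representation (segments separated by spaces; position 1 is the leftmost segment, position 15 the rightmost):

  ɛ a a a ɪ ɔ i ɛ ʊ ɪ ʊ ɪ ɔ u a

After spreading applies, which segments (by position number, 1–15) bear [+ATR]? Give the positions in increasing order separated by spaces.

7 8 9 10 11 12 13 14 15

From /i/ at 7 rightward: 8 /ɛ/ → [+ATR]; 9 /ʊ/ → [+ATR]; 10 /ɪ/ → [+ATR]; 11 /ʊ/ → [+ATR]; 12 /ɪ/ → [+ATR]; 13 /ɔ/ → [+ATR]; 14 /u/ is itself a trigger — this domain ends here.
From /u/ at 14 rightward: 15 /a/ → [+ATR]; word edge.
Targets with no active source: positions 1 2 3 4 5 6 stay [-ATR].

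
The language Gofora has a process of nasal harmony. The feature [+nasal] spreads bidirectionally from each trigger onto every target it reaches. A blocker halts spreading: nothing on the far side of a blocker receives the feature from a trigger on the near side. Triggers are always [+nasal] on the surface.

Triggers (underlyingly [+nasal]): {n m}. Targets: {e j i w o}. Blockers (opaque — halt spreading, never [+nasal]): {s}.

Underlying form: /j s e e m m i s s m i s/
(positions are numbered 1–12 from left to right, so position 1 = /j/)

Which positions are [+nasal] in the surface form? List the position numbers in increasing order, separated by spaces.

From /m/ at 5 rightward: 6 /m/ is itself a trigger — this domain ends here.
From /m/ at 5 leftward: 4 /e/ → [+nasal]; 3 /e/ → [+nasal]; 2 /s/ blocks.
From /m/ at 6 rightward: 7 /i/ → [+nasal]; 8 /s/ blocks.
From /m/ at 6 leftward: 5 /m/ is itself a trigger — this domain ends here.
From /m/ at 10 rightward: 11 /i/ → [+nasal]; 12 /s/ blocks.
From /m/ at 10 leftward: 9 /s/ blocks.
Target with no active source: position 1 stays [-nasal].

3 4 5 6 7 10 11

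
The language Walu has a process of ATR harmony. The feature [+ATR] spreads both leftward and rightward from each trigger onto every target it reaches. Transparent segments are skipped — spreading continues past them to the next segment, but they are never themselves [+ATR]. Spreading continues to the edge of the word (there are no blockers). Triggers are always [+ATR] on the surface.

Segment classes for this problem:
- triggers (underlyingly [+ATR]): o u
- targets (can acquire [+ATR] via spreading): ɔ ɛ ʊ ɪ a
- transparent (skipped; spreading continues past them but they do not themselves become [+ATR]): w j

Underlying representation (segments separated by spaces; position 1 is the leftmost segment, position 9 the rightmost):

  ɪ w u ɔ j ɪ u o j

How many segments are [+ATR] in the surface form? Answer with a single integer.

From /u/ at 3 rightward: 4 /ɔ/ → [+ATR]; 5 /j/ transparent; 6 /ɪ/ → [+ATR]; 7 /u/ is itself a trigger — this domain ends here.
From /u/ at 3 leftward: 2 /w/ transparent; 1 /ɪ/ → [+ATR]; word edge.
From /u/ at 7 rightward: 8 /o/ is itself a trigger — this domain ends here.
From /u/ at 7 leftward: 6 /ɪ/ → [+ATR]; 5 /j/ transparent; 4 /ɔ/ → [+ATR]; 3 /u/ is itself a trigger — this domain ends here.
From /o/ at 8 rightward: 9 /j/ transparent; word edge.
From /o/ at 8 leftward: 7 /u/ is itself a trigger — this domain ends here.
[+ATR] positions on the surface: 1 3 4 6 7 8.

6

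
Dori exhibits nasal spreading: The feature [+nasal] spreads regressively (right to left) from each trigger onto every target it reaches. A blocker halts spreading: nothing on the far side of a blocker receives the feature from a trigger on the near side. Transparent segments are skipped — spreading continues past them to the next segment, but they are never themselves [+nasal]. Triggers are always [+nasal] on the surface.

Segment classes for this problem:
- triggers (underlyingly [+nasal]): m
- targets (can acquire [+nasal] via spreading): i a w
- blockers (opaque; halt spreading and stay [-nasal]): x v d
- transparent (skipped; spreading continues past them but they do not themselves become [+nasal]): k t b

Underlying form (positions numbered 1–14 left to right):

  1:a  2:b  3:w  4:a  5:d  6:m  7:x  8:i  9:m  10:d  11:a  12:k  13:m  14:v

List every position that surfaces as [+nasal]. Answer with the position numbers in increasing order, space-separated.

From /m/ at 6 leftward: 5 /d/ blocks.
From /m/ at 9 leftward: 8 /i/ → [+nasal]; 7 /x/ blocks.
From /m/ at 13 leftward: 12 /k/ transparent; 11 /a/ → [+nasal]; 10 /d/ blocks.
Targets with no active source: positions 1 3 4 stay [-nasal].

6 8 9 11 13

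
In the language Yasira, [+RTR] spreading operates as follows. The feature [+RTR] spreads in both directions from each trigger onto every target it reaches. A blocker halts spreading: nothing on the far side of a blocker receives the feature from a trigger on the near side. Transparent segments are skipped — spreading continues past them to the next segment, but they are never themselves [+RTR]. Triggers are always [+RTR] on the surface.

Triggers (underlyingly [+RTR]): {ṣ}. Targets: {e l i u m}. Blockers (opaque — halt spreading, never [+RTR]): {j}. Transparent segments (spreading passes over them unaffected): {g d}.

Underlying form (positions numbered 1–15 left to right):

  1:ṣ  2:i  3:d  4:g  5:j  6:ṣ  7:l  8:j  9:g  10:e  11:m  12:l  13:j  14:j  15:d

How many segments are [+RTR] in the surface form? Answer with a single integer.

4

From /ṣ/ at 1 rightward: 2 /i/ → [+RTR]; 3 /d/ transparent; 4 /g/ transparent; 5 /j/ blocks.
From /ṣ/ at 1 leftward: word edge.
From /ṣ/ at 6 rightward: 7 /l/ → [+RTR]; 8 /j/ blocks.
From /ṣ/ at 6 leftward: 5 /j/ blocks.
Targets with no active source: positions 10 11 12 stay [-emphatic].
[+RTR] positions on the surface: 1 2 6 7.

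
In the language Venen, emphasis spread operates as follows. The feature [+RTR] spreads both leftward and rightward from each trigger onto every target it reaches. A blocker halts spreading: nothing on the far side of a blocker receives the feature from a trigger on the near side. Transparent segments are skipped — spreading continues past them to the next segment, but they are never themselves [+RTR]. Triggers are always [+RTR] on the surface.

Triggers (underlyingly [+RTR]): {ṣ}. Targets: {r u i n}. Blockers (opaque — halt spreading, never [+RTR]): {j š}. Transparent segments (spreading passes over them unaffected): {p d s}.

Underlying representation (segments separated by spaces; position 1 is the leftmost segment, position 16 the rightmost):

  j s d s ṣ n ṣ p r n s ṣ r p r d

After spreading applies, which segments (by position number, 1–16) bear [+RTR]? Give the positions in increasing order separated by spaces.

5 6 7 9 10 12 13 15

From /ṣ/ at 5 rightward: 6 /n/ → [+RTR]; 7 /ṣ/ is itself a trigger — this domain ends here.
From /ṣ/ at 5 leftward: 4 /s/ transparent; 3 /d/ transparent; 2 /s/ transparent; 1 /j/ blocks.
From /ṣ/ at 7 rightward: 8 /p/ transparent; 9 /r/ → [+RTR]; 10 /n/ → [+RTR]; 11 /s/ transparent; 12 /ṣ/ is itself a trigger — this domain ends here.
From /ṣ/ at 7 leftward: 6 /n/ → [+RTR]; 5 /ṣ/ is itself a trigger — this domain ends here.
From /ṣ/ at 12 rightward: 13 /r/ → [+RTR]; 14 /p/ transparent; 15 /r/ → [+RTR]; 16 /d/ transparent; word edge.
From /ṣ/ at 12 leftward: 11 /s/ transparent; 10 /n/ → [+RTR]; 9 /r/ → [+RTR]; 8 /p/ transparent; 7 /ṣ/ is itself a trigger — this domain ends here.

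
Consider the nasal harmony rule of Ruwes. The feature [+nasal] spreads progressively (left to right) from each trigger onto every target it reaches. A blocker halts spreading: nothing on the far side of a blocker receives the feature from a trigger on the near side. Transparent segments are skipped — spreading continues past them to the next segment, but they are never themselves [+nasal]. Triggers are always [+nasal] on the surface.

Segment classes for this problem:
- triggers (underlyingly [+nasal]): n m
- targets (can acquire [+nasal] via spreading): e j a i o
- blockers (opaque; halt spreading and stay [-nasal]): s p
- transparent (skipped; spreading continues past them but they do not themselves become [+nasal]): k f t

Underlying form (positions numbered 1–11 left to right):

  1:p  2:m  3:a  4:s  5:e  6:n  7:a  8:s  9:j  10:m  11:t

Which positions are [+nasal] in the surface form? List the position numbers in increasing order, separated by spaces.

From /m/ at 2 rightward: 3 /a/ → [+nasal]; 4 /s/ blocks.
From /n/ at 6 rightward: 7 /a/ → [+nasal]; 8 /s/ blocks.
From /m/ at 10 rightward: 11 /t/ transparent; word edge.
Targets with no active source: positions 5 9 stay [-nasal].

2 3 6 7 10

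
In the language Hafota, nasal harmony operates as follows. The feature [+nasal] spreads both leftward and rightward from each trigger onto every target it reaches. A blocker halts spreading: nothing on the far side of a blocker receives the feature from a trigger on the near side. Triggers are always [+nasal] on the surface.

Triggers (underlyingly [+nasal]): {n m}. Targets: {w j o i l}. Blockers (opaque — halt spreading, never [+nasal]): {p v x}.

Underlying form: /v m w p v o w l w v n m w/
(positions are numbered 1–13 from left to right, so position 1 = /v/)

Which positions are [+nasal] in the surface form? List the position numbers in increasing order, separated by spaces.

2 3 11 12 13

From /m/ at 2 rightward: 3 /w/ → [+nasal]; 4 /p/ blocks.
From /m/ at 2 leftward: 1 /v/ blocks.
From /n/ at 11 rightward: 12 /m/ is itself a trigger — this domain ends here.
From /n/ at 11 leftward: 10 /v/ blocks.
From /m/ at 12 rightward: 13 /w/ → [+nasal]; word edge.
From /m/ at 12 leftward: 11 /n/ is itself a trigger — this domain ends here.
Targets with no active source: positions 6 7 8 9 stay [-nasal].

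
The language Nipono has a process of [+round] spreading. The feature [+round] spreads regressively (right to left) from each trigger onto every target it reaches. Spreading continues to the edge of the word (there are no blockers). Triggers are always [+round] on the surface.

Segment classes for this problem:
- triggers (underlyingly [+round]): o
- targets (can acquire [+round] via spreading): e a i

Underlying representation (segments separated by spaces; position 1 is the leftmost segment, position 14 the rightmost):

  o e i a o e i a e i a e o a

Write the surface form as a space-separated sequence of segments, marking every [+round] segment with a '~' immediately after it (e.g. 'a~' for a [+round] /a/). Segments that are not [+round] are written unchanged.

From /o/ at 1 leftward: word edge.
From /o/ at 5 leftward: 4 /a/ → [+round]; 3 /i/ → [+round]; 2 /e/ → [+round]; 1 /o/ is itself a trigger — this domain ends here.
From /o/ at 13 leftward: 12 /e/ → [+round]; 11 /a/ → [+round]; 10 /i/ → [+round]; 9 /e/ → [+round]; 8 /a/ → [+round]; 7 /i/ → [+round]; 6 /e/ → [+round]; 5 /o/ is itself a trigger — this domain ends here.
Target with no active source: position 14 stays [-round].
[+round] positions on the surface: 1 2 3 4 5 6 7 8 9 10 11 12 13.

o~ e~ i~ a~ o~ e~ i~ a~ e~ i~ a~ e~ o~ a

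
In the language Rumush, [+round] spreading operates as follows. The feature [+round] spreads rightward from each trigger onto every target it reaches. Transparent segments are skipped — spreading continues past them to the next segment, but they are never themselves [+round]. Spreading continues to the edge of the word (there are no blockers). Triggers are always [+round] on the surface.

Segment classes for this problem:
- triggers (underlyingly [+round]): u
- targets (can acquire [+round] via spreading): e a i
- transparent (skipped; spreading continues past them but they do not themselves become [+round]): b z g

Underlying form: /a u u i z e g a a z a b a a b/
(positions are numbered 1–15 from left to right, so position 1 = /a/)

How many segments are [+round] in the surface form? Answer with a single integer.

9

From /u/ at 2 rightward: 3 /u/ is itself a trigger — this domain ends here.
From /u/ at 3 rightward: 4 /i/ → [+round]; 5 /z/ transparent; 6 /e/ → [+round]; 7 /g/ transparent; 8 /a/ → [+round]; 9 /a/ → [+round]; 10 /z/ transparent; 11 /a/ → [+round]; 12 /b/ transparent; 13 /a/ → [+round]; 14 /a/ → [+round]; 15 /b/ transparent; word edge.
Target with no active source: position 1 stays [-round].
[+round] positions on the surface: 2 3 4 6 8 9 11 13 14.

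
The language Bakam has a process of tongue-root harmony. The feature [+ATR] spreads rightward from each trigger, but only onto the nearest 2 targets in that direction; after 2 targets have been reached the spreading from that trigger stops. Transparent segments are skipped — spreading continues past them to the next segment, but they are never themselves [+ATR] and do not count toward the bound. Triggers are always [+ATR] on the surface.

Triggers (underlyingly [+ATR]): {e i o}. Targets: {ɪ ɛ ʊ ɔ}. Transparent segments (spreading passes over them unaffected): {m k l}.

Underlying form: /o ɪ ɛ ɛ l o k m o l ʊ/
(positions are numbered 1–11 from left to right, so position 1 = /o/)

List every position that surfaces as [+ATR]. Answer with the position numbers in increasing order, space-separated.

1 2 3 6 9 11

From /o/ at 1 rightward: 2 /ɪ/ → [+ATR]; 3 /ɛ/ → [+ATR]; bound reached.
From /o/ at 6 rightward: 7 /k/ transparent; 8 /m/ transparent; 9 /o/ is itself a trigger — this domain ends here.
From /o/ at 9 rightward: 10 /l/ transparent; 11 /ʊ/ → [+ATR]; word edge.
Target with no active source: position 4 stays [-ATR].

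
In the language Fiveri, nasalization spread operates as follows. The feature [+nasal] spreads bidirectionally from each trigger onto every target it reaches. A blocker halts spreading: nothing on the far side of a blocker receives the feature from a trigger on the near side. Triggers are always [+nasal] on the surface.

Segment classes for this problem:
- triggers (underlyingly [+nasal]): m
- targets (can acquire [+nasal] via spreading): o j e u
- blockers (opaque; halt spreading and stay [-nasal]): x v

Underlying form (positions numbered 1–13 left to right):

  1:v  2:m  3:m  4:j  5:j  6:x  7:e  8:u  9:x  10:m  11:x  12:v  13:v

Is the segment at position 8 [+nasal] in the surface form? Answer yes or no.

From /m/ at 2 rightward: 3 /m/ is itself a trigger — this domain ends here.
From /m/ at 2 leftward: 1 /v/ blocks.
From /m/ at 3 rightward: 4 /j/ → [+nasal]; 5 /j/ → [+nasal]; 6 /x/ blocks.
From /m/ at 3 leftward: 2 /m/ is itself a trigger — this domain ends here.
From /m/ at 10 rightward: 11 /x/ blocks.
From /m/ at 10 leftward: 9 /x/ blocks.
Targets with no active source: positions 7 8 stay [-nasal].
[+nasal] positions on the surface: 2 3 4 5 10.

no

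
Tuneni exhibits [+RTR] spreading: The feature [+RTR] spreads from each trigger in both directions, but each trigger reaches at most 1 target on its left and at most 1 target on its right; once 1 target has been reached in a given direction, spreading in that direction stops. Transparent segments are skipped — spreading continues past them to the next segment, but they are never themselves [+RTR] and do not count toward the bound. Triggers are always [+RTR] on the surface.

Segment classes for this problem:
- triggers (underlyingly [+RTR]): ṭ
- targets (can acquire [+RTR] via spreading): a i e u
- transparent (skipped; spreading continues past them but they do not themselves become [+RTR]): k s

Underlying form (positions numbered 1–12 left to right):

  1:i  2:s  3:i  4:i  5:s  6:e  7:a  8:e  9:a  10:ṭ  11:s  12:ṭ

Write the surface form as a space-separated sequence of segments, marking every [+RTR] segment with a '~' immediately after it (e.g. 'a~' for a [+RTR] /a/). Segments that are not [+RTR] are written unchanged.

i s i i s e a e a~ ṭ~ s ṭ~

From /ṭ/ at 10 rightward: 11 /s/ transparent; 12 /ṭ/ is itself a trigger — this domain ends here.
From /ṭ/ at 10 leftward: 9 /a/ → [+RTR]; bound reached.
From /ṭ/ at 12 rightward: word edge.
From /ṭ/ at 12 leftward: 11 /s/ transparent; 10 /ṭ/ is itself a trigger — this domain ends here.
Targets with no active source: positions 1 3 4 6 7 8 stay [-emphatic].
[+RTR] positions on the surface: 9 10 12.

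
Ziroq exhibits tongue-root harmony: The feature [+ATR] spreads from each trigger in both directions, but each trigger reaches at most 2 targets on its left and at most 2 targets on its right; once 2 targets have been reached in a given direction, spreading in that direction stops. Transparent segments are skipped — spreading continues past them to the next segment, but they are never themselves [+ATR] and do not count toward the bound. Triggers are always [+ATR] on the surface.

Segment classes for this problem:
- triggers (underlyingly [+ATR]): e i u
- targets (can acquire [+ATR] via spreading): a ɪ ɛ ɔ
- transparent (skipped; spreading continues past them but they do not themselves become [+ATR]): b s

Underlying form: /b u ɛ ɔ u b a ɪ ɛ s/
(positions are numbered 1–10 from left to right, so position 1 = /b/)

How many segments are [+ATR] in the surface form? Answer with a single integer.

From /u/ at 2 rightward: 3 /ɛ/ → [+ATR]; 4 /ɔ/ → [+ATR]; bound reached.
From /u/ at 2 leftward: 1 /b/ transparent; word edge.
From /u/ at 5 rightward: 6 /b/ transparent; 7 /a/ → [+ATR]; 8 /ɪ/ → [+ATR]; bound reached.
From /u/ at 5 leftward: 4 /ɔ/ → [+ATR]; 3 /ɛ/ → [+ATR]; bound reached.
Target with no active source: position 9 stays [-ATR].
[+ATR] positions on the surface: 2 3 4 5 7 8.

6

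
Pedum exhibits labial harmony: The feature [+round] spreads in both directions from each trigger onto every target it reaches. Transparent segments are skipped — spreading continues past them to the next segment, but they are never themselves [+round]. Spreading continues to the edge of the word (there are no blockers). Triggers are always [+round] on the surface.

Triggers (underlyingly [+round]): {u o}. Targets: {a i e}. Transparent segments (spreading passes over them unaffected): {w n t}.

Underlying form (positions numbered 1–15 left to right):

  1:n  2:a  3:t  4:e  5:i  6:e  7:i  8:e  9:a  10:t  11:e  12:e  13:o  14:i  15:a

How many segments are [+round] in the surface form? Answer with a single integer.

From /o/ at 13 rightward: 14 /i/ → [+round]; 15 /a/ → [+round]; word edge.
From /o/ at 13 leftward: 12 /e/ → [+round]; 11 /e/ → [+round]; 10 /t/ transparent; 9 /a/ → [+round]; 8 /e/ → [+round]; 7 /i/ → [+round]; 6 /e/ → [+round]; 5 /i/ → [+round]; 4 /e/ → [+round]; 3 /t/ transparent; 2 /a/ → [+round]; 1 /n/ transparent; word edge.
[+round] positions on the surface: 2 4 5 6 7 8 9 11 12 13 14 15.

12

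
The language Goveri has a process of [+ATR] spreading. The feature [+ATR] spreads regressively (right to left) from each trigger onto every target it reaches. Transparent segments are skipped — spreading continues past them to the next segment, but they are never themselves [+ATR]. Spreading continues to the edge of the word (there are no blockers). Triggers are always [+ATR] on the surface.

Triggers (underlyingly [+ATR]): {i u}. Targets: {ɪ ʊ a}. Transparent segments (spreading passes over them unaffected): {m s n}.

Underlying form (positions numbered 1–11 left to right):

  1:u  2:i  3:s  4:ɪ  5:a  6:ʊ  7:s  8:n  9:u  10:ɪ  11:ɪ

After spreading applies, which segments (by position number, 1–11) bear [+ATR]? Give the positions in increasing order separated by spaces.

1 2 4 5 6 9

From /u/ at 1 leftward: word edge.
From /i/ at 2 leftward: 1 /u/ is itself a trigger — this domain ends here.
From /u/ at 9 leftward: 8 /n/ transparent; 7 /s/ transparent; 6 /ʊ/ → [+ATR]; 5 /a/ → [+ATR]; 4 /ɪ/ → [+ATR]; 3 /s/ transparent; 2 /i/ is itself a trigger — this domain ends here.
Targets with no active source: positions 10 11 stay [-ATR].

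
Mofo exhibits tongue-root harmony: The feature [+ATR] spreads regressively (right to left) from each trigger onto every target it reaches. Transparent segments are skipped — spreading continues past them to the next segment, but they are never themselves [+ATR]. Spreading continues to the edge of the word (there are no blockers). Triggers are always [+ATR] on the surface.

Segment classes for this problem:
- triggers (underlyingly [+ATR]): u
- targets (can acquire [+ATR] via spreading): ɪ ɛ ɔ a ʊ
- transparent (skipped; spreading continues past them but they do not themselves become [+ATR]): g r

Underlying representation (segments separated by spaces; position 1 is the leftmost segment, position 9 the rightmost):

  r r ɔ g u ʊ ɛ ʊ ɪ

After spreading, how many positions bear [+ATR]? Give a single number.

From /u/ at 5 leftward: 4 /g/ transparent; 3 /ɔ/ → [+ATR]; 2 /r/ transparent; 1 /r/ transparent; word edge.
Targets with no active source: positions 6 7 8 9 stay [-ATR].
[+ATR] positions on the surface: 3 5.

2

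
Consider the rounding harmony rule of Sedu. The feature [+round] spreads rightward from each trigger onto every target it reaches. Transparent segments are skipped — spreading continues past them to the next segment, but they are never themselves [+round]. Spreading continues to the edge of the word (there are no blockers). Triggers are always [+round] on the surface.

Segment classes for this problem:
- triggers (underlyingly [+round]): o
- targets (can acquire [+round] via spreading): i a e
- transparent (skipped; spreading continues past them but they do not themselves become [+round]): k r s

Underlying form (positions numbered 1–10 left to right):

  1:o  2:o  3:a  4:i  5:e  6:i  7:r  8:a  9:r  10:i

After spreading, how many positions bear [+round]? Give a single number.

From /o/ at 1 rightward: 2 /o/ is itself a trigger — this domain ends here.
From /o/ at 2 rightward: 3 /a/ → [+round]; 4 /i/ → [+round]; 5 /e/ → [+round]; 6 /i/ → [+round]; 7 /r/ transparent; 8 /a/ → [+round]; 9 /r/ transparent; 10 /i/ → [+round]; word edge.
[+round] positions on the surface: 1 2 3 4 5 6 8 10.

8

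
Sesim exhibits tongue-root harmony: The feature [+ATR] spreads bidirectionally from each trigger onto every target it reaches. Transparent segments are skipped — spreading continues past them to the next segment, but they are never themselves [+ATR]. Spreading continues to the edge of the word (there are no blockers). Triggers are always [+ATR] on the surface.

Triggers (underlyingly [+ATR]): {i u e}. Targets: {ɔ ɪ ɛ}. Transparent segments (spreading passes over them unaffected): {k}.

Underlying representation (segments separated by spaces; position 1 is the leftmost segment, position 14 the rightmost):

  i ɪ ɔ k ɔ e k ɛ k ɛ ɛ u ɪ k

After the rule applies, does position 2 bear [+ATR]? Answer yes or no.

yes

From /i/ at 1 rightward: 2 /ɪ/ → [+ATR]; 3 /ɔ/ → [+ATR]; 4 /k/ transparent; 5 /ɔ/ → [+ATR]; 6 /e/ is itself a trigger — this domain ends here.
From /i/ at 1 leftward: word edge.
From /e/ at 6 rightward: 7 /k/ transparent; 8 /ɛ/ → [+ATR]; 9 /k/ transparent; 10 /ɛ/ → [+ATR]; 11 /ɛ/ → [+ATR]; 12 /u/ is itself a trigger — this domain ends here.
From /e/ at 6 leftward: 5 /ɔ/ → [+ATR]; 4 /k/ transparent; 3 /ɔ/ → [+ATR]; 2 /ɪ/ → [+ATR]; 1 /i/ is itself a trigger — this domain ends here.
From /u/ at 12 rightward: 13 /ɪ/ → [+ATR]; 14 /k/ transparent; word edge.
From /u/ at 12 leftward: 11 /ɛ/ → [+ATR]; 10 /ɛ/ → [+ATR]; 9 /k/ transparent; 8 /ɛ/ → [+ATR]; 7 /k/ transparent; 6 /e/ is itself a trigger — this domain ends here.
[+ATR] positions on the surface: 1 2 3 5 6 8 10 11 12 13.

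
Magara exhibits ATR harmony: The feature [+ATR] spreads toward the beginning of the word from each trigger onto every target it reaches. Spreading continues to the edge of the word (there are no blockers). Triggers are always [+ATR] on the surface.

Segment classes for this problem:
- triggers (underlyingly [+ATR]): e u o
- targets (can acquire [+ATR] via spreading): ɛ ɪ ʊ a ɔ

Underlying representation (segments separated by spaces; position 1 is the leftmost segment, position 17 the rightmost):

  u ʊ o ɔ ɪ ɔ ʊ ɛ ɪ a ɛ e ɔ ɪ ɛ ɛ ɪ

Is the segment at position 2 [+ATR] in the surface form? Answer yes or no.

From /u/ at 1 leftward: word edge.
From /o/ at 3 leftward: 2 /ʊ/ → [+ATR]; 1 /u/ is itself a trigger — this domain ends here.
From /e/ at 12 leftward: 11 /ɛ/ → [+ATR]; 10 /a/ → [+ATR]; 9 /ɪ/ → [+ATR]; 8 /ɛ/ → [+ATR]; 7 /ʊ/ → [+ATR]; 6 /ɔ/ → [+ATR]; 5 /ɪ/ → [+ATR]; 4 /ɔ/ → [+ATR]; 3 /o/ is itself a trigger — this domain ends here.
Targets with no active source: positions 13 14 15 16 17 stay [-ATR].
[+ATR] positions on the surface: 1 2 3 4 5 6 7 8 9 10 11 12.

yes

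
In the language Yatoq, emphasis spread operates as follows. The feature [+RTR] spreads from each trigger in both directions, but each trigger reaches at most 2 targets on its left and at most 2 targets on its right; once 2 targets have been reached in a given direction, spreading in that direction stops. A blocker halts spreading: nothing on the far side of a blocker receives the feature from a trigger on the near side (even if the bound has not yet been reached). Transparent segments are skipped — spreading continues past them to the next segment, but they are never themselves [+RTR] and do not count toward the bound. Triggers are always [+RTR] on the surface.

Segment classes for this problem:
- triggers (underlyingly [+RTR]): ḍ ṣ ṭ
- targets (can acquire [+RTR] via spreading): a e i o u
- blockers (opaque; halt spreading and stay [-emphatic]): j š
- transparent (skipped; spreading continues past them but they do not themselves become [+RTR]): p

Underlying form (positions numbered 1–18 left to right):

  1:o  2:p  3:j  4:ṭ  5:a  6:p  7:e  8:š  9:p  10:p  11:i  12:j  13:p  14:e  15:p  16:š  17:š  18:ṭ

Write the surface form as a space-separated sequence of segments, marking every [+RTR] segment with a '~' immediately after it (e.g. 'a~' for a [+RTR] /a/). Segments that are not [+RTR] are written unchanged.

o p j ṭ~ a~ p e~ š p p i j p e p š š ṭ~

From /ṭ/ at 4 rightward: 5 /a/ → [+RTR]; 6 /p/ transparent; 7 /e/ → [+RTR]; bound reached.
From /ṭ/ at 4 leftward: 3 /j/ blocks.
From /ṭ/ at 18 rightward: word edge.
From /ṭ/ at 18 leftward: 17 /š/ blocks.
Targets with no active source: positions 1 11 14 stay [-emphatic].
[+RTR] positions on the surface: 4 5 7 18.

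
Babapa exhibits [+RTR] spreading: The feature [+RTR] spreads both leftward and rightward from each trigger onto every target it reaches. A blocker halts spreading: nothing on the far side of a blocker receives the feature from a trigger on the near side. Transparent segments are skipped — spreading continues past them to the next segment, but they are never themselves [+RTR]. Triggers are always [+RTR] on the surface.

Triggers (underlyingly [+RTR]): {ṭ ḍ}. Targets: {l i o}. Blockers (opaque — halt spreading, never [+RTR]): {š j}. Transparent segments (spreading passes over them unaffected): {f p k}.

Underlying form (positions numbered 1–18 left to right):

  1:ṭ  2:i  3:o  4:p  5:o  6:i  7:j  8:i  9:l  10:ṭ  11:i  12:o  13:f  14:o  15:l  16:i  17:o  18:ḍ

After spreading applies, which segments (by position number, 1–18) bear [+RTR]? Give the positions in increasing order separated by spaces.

1 2 3 5 6 8 9 10 11 12 14 15 16 17 18

From /ṭ/ at 1 rightward: 2 /i/ → [+RTR]; 3 /o/ → [+RTR]; 4 /p/ transparent; 5 /o/ → [+RTR]; 6 /i/ → [+RTR]; 7 /j/ blocks.
From /ṭ/ at 1 leftward: word edge.
From /ṭ/ at 10 rightward: 11 /i/ → [+RTR]; 12 /o/ → [+RTR]; 13 /f/ transparent; 14 /o/ → [+RTR]; 15 /l/ → [+RTR]; 16 /i/ → [+RTR]; 17 /o/ → [+RTR]; 18 /ḍ/ is itself a trigger — this domain ends here.
From /ṭ/ at 10 leftward: 9 /l/ → [+RTR]; 8 /i/ → [+RTR]; 7 /j/ blocks.
From /ḍ/ at 18 rightward: word edge.
From /ḍ/ at 18 leftward: 17 /o/ → [+RTR]; 16 /i/ → [+RTR]; 15 /l/ → [+RTR]; 14 /o/ → [+RTR]; 13 /f/ transparent; 12 /o/ → [+RTR]; 11 /i/ → [+RTR]; 10 /ṭ/ is itself a trigger — this domain ends here.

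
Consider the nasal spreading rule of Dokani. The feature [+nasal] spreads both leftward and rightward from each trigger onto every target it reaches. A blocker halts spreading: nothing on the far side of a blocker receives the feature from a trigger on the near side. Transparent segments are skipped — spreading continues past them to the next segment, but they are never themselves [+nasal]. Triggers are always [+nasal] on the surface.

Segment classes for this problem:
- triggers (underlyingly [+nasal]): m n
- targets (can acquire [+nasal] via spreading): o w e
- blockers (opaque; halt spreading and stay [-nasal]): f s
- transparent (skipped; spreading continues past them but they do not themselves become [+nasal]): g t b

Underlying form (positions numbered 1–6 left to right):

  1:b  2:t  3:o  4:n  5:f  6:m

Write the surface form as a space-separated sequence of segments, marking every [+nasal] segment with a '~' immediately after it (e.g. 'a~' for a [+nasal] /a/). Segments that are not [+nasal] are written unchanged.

b t o~ n~ f m~

From /n/ at 4 rightward: 5 /f/ blocks.
From /n/ at 4 leftward: 3 /o/ → [+nasal]; 2 /t/ transparent; 1 /b/ transparent; word edge.
From /m/ at 6 rightward: word edge.
From /m/ at 6 leftward: 5 /f/ blocks.
[+nasal] positions on the surface: 3 4 6.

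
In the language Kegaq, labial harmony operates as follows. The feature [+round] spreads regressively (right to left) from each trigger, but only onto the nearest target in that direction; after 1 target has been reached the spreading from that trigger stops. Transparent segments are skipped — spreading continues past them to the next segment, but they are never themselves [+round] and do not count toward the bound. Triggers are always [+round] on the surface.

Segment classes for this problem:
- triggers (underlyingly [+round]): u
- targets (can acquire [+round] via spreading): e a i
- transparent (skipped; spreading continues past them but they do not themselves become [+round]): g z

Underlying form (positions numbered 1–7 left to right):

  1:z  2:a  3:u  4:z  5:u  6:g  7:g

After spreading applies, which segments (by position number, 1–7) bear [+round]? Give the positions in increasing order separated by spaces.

2 3 5

From /u/ at 3 leftward: 2 /a/ → [+round]; bound reached.
From /u/ at 5 leftward: 4 /z/ transparent; 3 /u/ is itself a trigger — this domain ends here.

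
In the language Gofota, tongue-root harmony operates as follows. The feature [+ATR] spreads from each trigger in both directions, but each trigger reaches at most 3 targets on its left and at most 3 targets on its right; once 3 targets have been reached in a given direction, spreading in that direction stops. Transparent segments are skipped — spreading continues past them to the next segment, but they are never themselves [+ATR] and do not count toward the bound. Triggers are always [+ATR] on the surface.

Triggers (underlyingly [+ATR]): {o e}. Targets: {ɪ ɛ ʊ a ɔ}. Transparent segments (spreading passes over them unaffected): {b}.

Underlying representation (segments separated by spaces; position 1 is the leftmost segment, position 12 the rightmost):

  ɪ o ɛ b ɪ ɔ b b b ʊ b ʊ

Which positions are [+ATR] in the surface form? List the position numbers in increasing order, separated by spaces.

1 2 3 5 6

From /o/ at 2 rightward: 3 /ɛ/ → [+ATR]; 4 /b/ transparent; 5 /ɪ/ → [+ATR]; 6 /ɔ/ → [+ATR]; bound reached.
From /o/ at 2 leftward: 1 /ɪ/ → [+ATR]; word edge.
Targets with no active source: positions 10 12 stay [-ATR].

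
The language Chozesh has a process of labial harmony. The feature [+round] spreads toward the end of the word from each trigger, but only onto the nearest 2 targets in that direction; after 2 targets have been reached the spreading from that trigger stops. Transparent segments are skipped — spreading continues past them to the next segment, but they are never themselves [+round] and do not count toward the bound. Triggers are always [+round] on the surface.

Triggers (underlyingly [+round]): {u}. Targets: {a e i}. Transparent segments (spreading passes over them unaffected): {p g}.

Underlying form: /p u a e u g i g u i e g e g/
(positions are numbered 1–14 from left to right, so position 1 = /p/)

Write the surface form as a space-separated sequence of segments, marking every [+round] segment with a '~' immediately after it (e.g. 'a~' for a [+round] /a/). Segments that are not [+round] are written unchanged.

From /u/ at 2 rightward: 3 /a/ → [+round]; 4 /e/ → [+round]; bound reached.
From /u/ at 5 rightward: 6 /g/ transparent; 7 /i/ → [+round]; 8 /g/ transparent; 9 /u/ is itself a trigger — this domain ends here.
From /u/ at 9 rightward: 10 /i/ → [+round]; 11 /e/ → [+round]; bound reached.
Target with no active source: position 13 stays [-round].
[+round] positions on the surface: 2 3 4 5 7 9 10 11.

p u~ a~ e~ u~ g i~ g u~ i~ e~ g e g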